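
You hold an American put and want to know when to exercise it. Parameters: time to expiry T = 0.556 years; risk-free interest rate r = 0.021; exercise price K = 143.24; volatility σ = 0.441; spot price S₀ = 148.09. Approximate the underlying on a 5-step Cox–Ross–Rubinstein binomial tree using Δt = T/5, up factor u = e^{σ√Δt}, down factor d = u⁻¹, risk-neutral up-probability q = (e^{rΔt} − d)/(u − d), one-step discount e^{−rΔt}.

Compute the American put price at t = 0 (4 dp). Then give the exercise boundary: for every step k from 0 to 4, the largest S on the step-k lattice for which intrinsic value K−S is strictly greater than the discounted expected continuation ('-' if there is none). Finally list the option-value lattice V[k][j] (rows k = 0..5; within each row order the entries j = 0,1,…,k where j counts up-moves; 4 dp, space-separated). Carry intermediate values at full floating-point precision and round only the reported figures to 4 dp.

Δt=0.11120  u=1.15842  d=0.86324  q=0.47122  discount=0.99767
step 5 (expiry): payoffs max(K−S,0) = 72.2509 47.9768 15.4023 0.0000 0.0000 0.0000
step 4: (k=4,j=0): S=82.2353, (K−S)⁺=61.0047, hold=60.6706 ⇒ V=61.0047 exercise | (k=4,j=1): S=110.3550, (K−S)⁺=32.8850, hold=32.5509 ⇒ V=32.8850 exercise | (k=4,j=2): S=148.0900, (K−S)⁺=0.0000, hold=8.1254 ⇒ V=8.1254 continue | (k=4,j=3): S=198.7281, (K−S)⁺=0.0000, hold=0.0000 ⇒ V=0.0000 continue | (k=4,j=4): S=266.6816, (K−S)⁺=0.0000, hold=0.0000 ⇒ V=0.0000 continue  boundary S*=110.3550
step 3: (k=3,j=0): S=95.2632, (K−S)⁺=47.9768, hold=47.6427 ⇒ V=47.9768 exercise | (k=3,j=1): S=127.8377, (K−S)⁺=15.4023, hold=21.1682 ⇒ V=21.1682 continue | (k=3,j=2): S=171.5507, (K−S)⁺=0.0000, hold=4.2865 ⇒ V=4.2865 continue | (k=3,j=3): S=230.2111, (K−S)⁺=0.0000, hold=0.0000 ⇒ V=0.0000 continue  boundary S*=95.2632
step 2: (k=2,j=0): S=110.3550, (K−S)⁺=32.8850, hold=35.2616 ⇒ V=35.2616 continue | (k=2,j=1): S=148.0900, (K−S)⁺=0.0000, hold=13.1824 ⇒ V=13.1824 continue | (k=2,j=2): S=198.7281, (K−S)⁺=0.0000, hold=2.2613 ⇒ V=2.2613 continue  boundary S*=-
step 1: (k=1,j=0): S=127.8377, (K−S)⁺=15.4023, hold=24.7994 ⇒ V=24.7994 continue | (k=1,j=1): S=171.5507, (K−S)⁺=0.0000, hold=8.0174 ⇒ V=8.0174 continue  boundary S*=-
step 0: (k=0,j=0): S=148.0900, (K−S)⁺=0.0000, hold=16.8520 ⇒ V=16.8520 continue  boundary S*=-

price = 16.8520
boundary = - - - 95.2632 110.3550
tree:
16.8520
24.7994 8.0174
35.2616 13.1824 2.2613
47.9768 21.1682 4.2865 0.0000
61.0047 32.8850 8.1254 0.0000 0.0000
72.2509 47.9768 15.4023 0.0000 0.0000 0.0000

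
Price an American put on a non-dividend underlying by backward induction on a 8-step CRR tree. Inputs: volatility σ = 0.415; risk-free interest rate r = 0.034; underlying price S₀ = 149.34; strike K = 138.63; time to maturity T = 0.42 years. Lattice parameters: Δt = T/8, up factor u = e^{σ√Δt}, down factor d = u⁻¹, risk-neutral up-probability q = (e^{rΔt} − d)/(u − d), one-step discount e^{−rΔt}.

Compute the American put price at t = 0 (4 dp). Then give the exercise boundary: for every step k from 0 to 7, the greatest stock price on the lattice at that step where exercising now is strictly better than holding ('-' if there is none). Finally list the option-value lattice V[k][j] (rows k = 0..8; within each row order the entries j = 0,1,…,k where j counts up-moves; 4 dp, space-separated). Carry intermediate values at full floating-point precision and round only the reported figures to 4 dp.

params: Δt=0.05250 u=1.09976 d=0.90929 q=0.48563 e^(-rΔt)=0.99822
t_8 payoffs: 68.8381 54.2192 36.5383 15.1538 0.0000 0.0000 0.0000 0.0000 0.0000
t_7: node(7,0) S=76.7541 payoff=61.8759 vs cont=61.6287 → 61.8759 [stop]  node(7,1) S=92.8313 payoff=45.7987 vs cont=45.5515 → 45.7987 [stop]  node(7,2) S=112.2760 payoff=26.3540 vs cont=26.1068 → 26.3540 [stop]  node(7,3) S=135.7937 payoff=2.8363 vs cont=7.7808 → 7.7808 [wait]  node(7,4) S=164.2376 payoff=0.0000 vs cont=0.0000 → 0.0000 [wait]  node(7,5) S=198.6394 payoff=0.0000 vs cont=0.0000 → 0.0000 [wait]  node(7,6) S=240.2471 payoff=0.0000 vs cont=0.0000 → 0.0000 [wait]  node(7,7) S=290.5701 payoff=0.0000 vs cont=0.0000 → 0.0000 [wait]  ⇒ S*(7)=112.2760
t_6: node(6,0) S=84.4108 payoff=54.2192 vs cont=53.9720 → 54.2192 [stop]  node(6,1) S=102.0917 payoff=36.5383 vs cont=36.2910 → 36.5383 [stop]  node(6,2) S=123.4762 payoff=15.1538 vs cont=17.3035 → 17.3035 [wait]  node(6,3) S=149.3400 payoff=0.0000 vs cont=3.9951 → 3.9951 [wait]  node(6,4) S=180.6213 payoff=0.0000 vs cont=0.0000 → 0.0000 [wait]  node(6,5) S=218.4549 payoff=0.0000 vs cont=0.0000 → 0.0000 [wait]  node(6,6) S=264.2132 payoff=0.0000 vs cont=0.0000 → 0.0000 [wait]  ⇒ S*(6)=102.0917
t_5: node(5,0) S=92.8313 payoff=45.7987 vs cont=45.5515 → 45.7987 [stop]  node(5,1) S=112.2760 payoff=26.3540 vs cont=27.1488 → 27.1488 [wait]  node(5,2) S=135.7937 payoff=2.8363 vs cont=10.8212 → 10.8212 [wait]  node(5,3) S=164.2376 payoff=0.0000 vs cont=2.0513 → 2.0513 [wait]  node(5,4) S=198.6394 payoff=0.0000 vs cont=0.0000 → 0.0000 [wait]  node(5,5) S=240.2471 payoff=0.0000 vs cont=0.0000 → 0.0000 [wait]  ⇒ S*(5)=92.8313
t_4: node(4,0) S=102.0917 payoff=36.5383 vs cont=36.6763 → 36.6763 [wait]  node(4,1) S=123.4762 payoff=15.1538 vs cont=19.1855 → 19.1855 [wait]  node(4,2) S=149.3400 payoff=0.0000 vs cont=6.5506 → 6.5506 [wait]  node(4,3) S=180.6213 payoff=0.0000 vs cont=1.0533 → 1.0533 [wait]  node(4,4) S=218.4549 payoff=0.0000 vs cont=0.0000 → 0.0000 [wait]  ⇒ S*(4)=-
t_3: node(3,0) S=112.2760 payoff=26.3540 vs cont=28.1320 → 28.1320 [wait]  node(3,1) S=135.7937 payoff=2.8363 vs cont=13.0264 → 13.0264 [wait]  node(3,2) S=164.2376 payoff=0.0000 vs cont=3.8740 → 3.8740 [wait]  node(3,3) S=198.6394 payoff=0.0000 vs cont=0.5408 → 0.5408 [wait]  ⇒ S*(3)=-
t_2: node(2,0) S=123.4762 payoff=15.1538 vs cont=20.7593 → 20.7593 [wait]  node(2,1) S=149.3400 payoff=0.0000 vs cont=8.5665 → 8.5665 [wait]  node(2,2) S=180.6213 payoff=0.0000 vs cont=2.2513 → 2.2513 [wait]  ⇒ S*(2)=-
t_1: node(1,0) S=135.7937 payoff=2.8363 vs cont=14.8117 → 14.8117 [wait]  node(1,1) S=164.2376 payoff=0.0000 vs cont=5.4899 → 5.4899 [wait]  ⇒ S*(1)=-
t_0: node(0,0) S=149.3400 payoff=0.0000 vs cont=10.2664 → 10.2664 [wait]  ⇒ S*(0)=-

price = 10.2664
boundary = - - - - - 92.8313 102.0917 112.2760
tree:
10.2664
14.8117 5.4899
20.7593 8.5665 2.2513
28.1320 13.0264 3.8740 0.5408
36.6763 19.1855 6.5506 1.0533 0.0000
45.7987 27.1488 10.8212 2.0513 0.0000 0.0000
54.2192 36.5383 17.3035 3.9951 0.0000 0.0000 0.0000
61.8759 45.7987 26.3540 7.7808 0.0000 0.0000 0.0000 0.0000
68.8381 54.2192 36.5383 15.1538 0.0000 0.0000 0.0000 0.0000 0.0000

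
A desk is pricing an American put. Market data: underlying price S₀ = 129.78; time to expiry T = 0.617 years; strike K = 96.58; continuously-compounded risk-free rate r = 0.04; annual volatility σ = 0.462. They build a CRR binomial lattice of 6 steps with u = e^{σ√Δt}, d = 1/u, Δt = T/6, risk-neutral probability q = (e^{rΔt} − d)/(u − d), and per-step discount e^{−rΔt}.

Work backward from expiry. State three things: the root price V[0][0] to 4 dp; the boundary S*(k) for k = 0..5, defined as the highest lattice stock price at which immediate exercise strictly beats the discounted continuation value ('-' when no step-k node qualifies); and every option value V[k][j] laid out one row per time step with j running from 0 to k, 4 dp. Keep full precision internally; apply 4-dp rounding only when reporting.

price = 3.7129
boundary = - - - - 71.7531 83.2113
tree:
3.7129
6.2189 0.9960
10.1993 1.9065 0.0059
16.2511 3.6491 0.0114 0.0000
24.8269 6.9846 0.0219 0.0000 0.0000
34.7073 13.3687 0.0420 0.0000 0.0000 0.0000
43.2272 24.8269 0.0807 0.0000 0.0000 0.0000 0.0000

Δt=0.10283, u=1.15969, d=0.86230, q=0.47689, disc=e^(-rΔt)=0.99590
k=6 terminal: V=max(K-S,0) → 43.2272 24.8269 0.0807 0.0000 0.0000 0.0000 0.0000
k=5: j=0 S=61.8727 intr=34.7073 cont=34.3109 V=34.7073[EX]; j=1 S=83.2113 intr=13.3687 cont=12.9722 V=13.3687[EX]; j=2 S=111.9092 intr=0.0000 cont=0.0420 V=0.0420[hold]; j=3 S=150.5045 intr=0.0000 cont=0.0000 V=0.0000[hold]; j=4 S=202.4106 intr=0.0000 cont=0.0000 V=0.0000[hold]; j=5 S=272.2180 intr=0.0000 cont=0.0000 V=0.0000[hold]  S*(5)=83.2113
k=4: j=0 S=71.7531 intr=24.8269 cont=24.4305 V=24.8269[EX]; j=1 S=96.4993 intr=0.0807 cont=6.9846 V=6.9846[hold]; j=2 S=129.7800 intr=0.0000 cont=0.0219 V=0.0219[hold]; j=3 S=174.5386 intr=0.0000 cont=0.0000 V=0.0000[hold]; j=4 S=234.7335 intr=0.0000 cont=0.0000 V=0.0000[hold]  S*(4)=71.7531
k=3: j=0 S=83.2113 intr=13.3687 cont=16.2511 V=16.2511[hold]; j=1 S=111.9092 intr=0.0000 cont=3.6491 V=3.6491[hold]; j=2 S=150.5045 intr=0.0000 cont=0.0114 V=0.0114[hold]; j=3 S=202.4106 intr=0.0000 cont=0.0000 V=0.0000[hold]  S*(3)=-
k=2: j=0 S=96.4993 intr=0.0807 cont=10.1993 V=10.1993[hold]; j=1 S=129.7800 intr=0.0000 cont=1.9065 V=1.9065[hold]; j=2 S=174.5386 intr=0.0000 cont=0.0059 V=0.0059[hold]  S*(2)=-
k=1: j=0 S=111.9092 intr=0.0000 cont=6.2189 V=6.2189[hold]; j=1 S=150.5045 intr=0.0000 cont=0.9960 V=0.9960[hold]  S*(1)=-
k=0: j=0 S=129.7800 intr=0.0000 cont=3.7129 V=3.7129[hold]  S*(0)=-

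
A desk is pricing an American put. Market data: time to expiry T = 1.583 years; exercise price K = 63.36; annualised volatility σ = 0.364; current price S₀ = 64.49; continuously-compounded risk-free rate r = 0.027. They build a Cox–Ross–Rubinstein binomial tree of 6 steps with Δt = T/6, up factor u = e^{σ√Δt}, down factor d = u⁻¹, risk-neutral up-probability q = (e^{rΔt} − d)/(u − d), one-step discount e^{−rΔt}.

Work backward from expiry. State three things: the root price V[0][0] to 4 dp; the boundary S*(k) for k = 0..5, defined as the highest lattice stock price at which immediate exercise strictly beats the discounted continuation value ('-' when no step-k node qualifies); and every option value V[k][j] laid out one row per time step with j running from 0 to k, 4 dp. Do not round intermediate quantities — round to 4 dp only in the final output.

price = 9.5467
boundary = - - - 36.8040 44.3705 36.8040
tree:
9.5467
13.9779 4.7422
19.7239 7.7720 1.4301
26.5560 12.3920 2.7299 0.0000
32.8321 18.9895 5.2112 0.0000 0.0000
38.0380 26.5560 9.9477 0.0000 0.0000 0.0000
42.3562 32.8321 18.9895 0.0000 0.0000 0.0000 0.0000

Δt=0.26383  u=1.20559  d=0.82947  q=0.47240  discount=0.99290
step 6 (expiry): payoffs max(K−S,0) = 42.3562 32.8321 18.9895 0.0000 0.0000 0.0000 0.0000
step 5: (k=5,j=0): S=25.3220, (K−S)⁺=38.0380, hold=37.5883 ⇒ V=38.0380 exercise | (k=5,j=1): S=36.8040, (K−S)⁺=26.5560, hold=26.1062 ⇒ V=26.5560 exercise | (k=5,j=2): S=53.4926, (K−S)⁺=9.8674, hold=9.9477 ⇒ V=9.9477 continue | (k=5,j=3): S=77.7484, (K−S)⁺=0.0000, hold=0.0000 ⇒ V=0.0000 continue | (k=5,j=4): S=113.0028, (K−S)⁺=0.0000, hold=0.0000 ⇒ V=0.0000 continue | (k=5,j=5): S=164.2431, (K−S)⁺=0.0000, hold=0.0000 ⇒ V=0.0000 continue  boundary S*=36.8040
step 4: (k=4,j=0): S=30.5279, (K−S)⁺=32.8321, hold=32.3824 ⇒ V=32.8321 exercise | (k=4,j=1): S=44.3705, (K−S)⁺=18.9895, hold=18.5774 ⇒ V=18.9895 exercise | (k=4,j=2): S=64.4900, (K−S)⁺=0.0000, hold=5.2112 ⇒ V=5.2112 continue | (k=4,j=3): S=93.7325, (K−S)⁺=0.0000, hold=0.0000 ⇒ V=0.0000 continue | (k=4,j=4): S=136.2349, (K−S)⁺=0.0000, hold=0.0000 ⇒ V=0.0000 continue  boundary S*=44.3705
step 3: (k=3,j=0): S=36.8040, (K−S)⁺=26.5560, hold=26.1062 ⇒ V=26.5560 exercise | (k=3,j=1): S=53.4926, (K−S)⁺=9.8674, hold=12.3920 ⇒ V=12.3920 continue | (k=3,j=2): S=77.7484, (K−S)⁺=0.0000, hold=2.7299 ⇒ V=2.7299 continue | (k=3,j=3): S=113.0028, (K−S)⁺=0.0000, hold=0.0000 ⇒ V=0.0000 continue  boundary S*=36.8040
step 2: (k=2,j=0): S=44.3705, (K−S)⁺=18.9895, hold=19.7239 ⇒ V=19.7239 continue | (k=2,j=1): S=64.4900, (K−S)⁺=0.0000, hold=7.7720 ⇒ V=7.7720 continue | (k=2,j=2): S=93.7325, (K−S)⁺=0.0000, hold=1.4301 ⇒ V=1.4301 continue  boundary S*=-
step 1: (k=1,j=0): S=53.4926, (K−S)⁺=9.8674, hold=13.9779 ⇒ V=13.9779 continue | (k=1,j=1): S=77.7484, (K−S)⁺=0.0000, hold=4.7422 ⇒ V=4.7422 continue  boundary S*=-
step 0: (k=0,j=0): S=64.4900, (K−S)⁺=0.0000, hold=9.5467 ⇒ V=9.5467 continue  boundary S*=-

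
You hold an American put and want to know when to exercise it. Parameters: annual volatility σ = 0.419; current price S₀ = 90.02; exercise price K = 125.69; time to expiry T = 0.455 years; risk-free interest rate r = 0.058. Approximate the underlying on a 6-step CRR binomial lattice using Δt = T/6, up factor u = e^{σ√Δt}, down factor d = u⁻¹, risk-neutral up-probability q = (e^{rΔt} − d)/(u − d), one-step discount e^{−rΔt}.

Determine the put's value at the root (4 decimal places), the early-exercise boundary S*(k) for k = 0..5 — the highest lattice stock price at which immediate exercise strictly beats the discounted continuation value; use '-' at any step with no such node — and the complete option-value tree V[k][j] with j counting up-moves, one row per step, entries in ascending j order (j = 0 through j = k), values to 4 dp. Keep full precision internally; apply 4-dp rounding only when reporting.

price = 36.1236
boundary = - 80.2100 90.0200 80.2100 90.0200 101.0298
tree:
36.1236
45.4800 26.7196
54.2209 35.6700 17.6533
62.0093 45.4800 25.6995 9.4455
68.9490 54.2209 35.6700 15.5634 3.1692
75.1324 62.0093 45.4800 24.6602 6.2444 0.0000
80.6419 68.9490 54.2209 35.6700 12.3039 0.0000 0.0000

Δt=0.07583, u=1.12230, d=0.89102, q=0.49025, disc=e^(-rΔt)=0.99561
k=6 terminal: V=max(K-S,0) → 80.6419 68.9490 54.2209 35.6700 12.3039 0.0000 0.0000
k=5: j=0 S=50.5576 intr=75.1324 cont=74.5808 V=75.1324[EX]; j=1 S=63.6807 intr=62.0093 cont=61.4577 V=62.0093[EX]; j=2 S=80.2100 intr=45.4800 cont=44.9284 V=45.4800[EX]; j=3 S=101.0298 intr=24.6602 cont=24.1086 V=24.6602[EX]; j=4 S=127.2537 intr=0.0000 cont=6.2444 V=6.2444[hold]; j=5 S=160.2844 intr=0.0000 cont=0.0000 V=0.0000[hold]  S*(5)=101.0298
k=4: j=0 S=56.7410 intr=68.9490 cont=68.3974 V=68.9490[EX]; j=1 S=71.4691 intr=54.2209 cont=53.6693 V=54.2209[EX]; j=2 S=90.0200 intr=35.6700 cont=35.1184 V=35.6700[EX]; j=3 S=113.3861 intr=12.3039 cont=15.5634 V=15.5634[hold]; j=4 S=142.8173 intr=0.0000 cont=3.1692 V=3.1692[hold]  S*(4)=90.0200
k=3: j=0 S=63.6807 intr=62.0093 cont=61.4577 V=62.0093[EX]; j=1 S=80.2100 intr=45.4800 cont=44.9284 V=45.4800[EX]; j=2 S=101.0298 intr=24.6602 cont=25.6995 V=25.6995[hold]; j=3 S=127.2537 intr=0.0000 cont=9.4455 V=9.4455[hold]  S*(3)=80.2100
k=2: j=0 S=71.4691 intr=54.2209 cont=53.6693 V=54.2209[EX]; j=1 S=90.0200 intr=35.6700 cont=35.6257 V=35.6700[EX]; j=2 S=113.3861 intr=12.3039 cont=17.6533 V=17.6533[hold]  S*(2)=90.0200
k=1: j=0 S=80.2100 intr=45.4800 cont=44.9284 V=45.4800[EX]; j=1 S=101.0298 intr=24.6602 cont=26.7196 V=26.7196[hold]  S*(1)=80.2100
k=0: j=0 S=90.0200 intr=35.6700 cont=36.1236 V=36.1236[hold]  S*(0)=-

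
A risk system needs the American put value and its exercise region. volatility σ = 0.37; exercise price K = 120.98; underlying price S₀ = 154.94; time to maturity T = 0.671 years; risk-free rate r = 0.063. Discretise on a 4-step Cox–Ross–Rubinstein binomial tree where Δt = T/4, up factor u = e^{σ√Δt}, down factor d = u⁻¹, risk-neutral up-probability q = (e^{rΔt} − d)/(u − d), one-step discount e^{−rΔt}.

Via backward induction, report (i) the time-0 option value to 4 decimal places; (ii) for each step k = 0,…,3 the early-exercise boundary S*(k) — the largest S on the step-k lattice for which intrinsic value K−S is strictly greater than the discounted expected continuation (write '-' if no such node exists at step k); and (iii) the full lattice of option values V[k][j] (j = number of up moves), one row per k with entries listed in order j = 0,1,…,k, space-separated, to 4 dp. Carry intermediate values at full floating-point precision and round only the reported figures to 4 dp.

price = 3.9809
boundary = - - - 98.3381
tree:
3.9809
7.2022 0.8072
12.8702 1.6221 0.0000
22.6419 3.2599 0.0000 0.0000
36.4700 6.5511 0.0000 0.0000 0.0000

params: Δt=0.16775 u=1.16363 d=0.85938 q=0.49711 e^(-rΔt)=0.98949
t_4 payoffs: 36.4700 6.5511 0.0000 0.0000 0.0000
t_3: node(3,0) S=98.3381 payoff=22.6419 vs cont=21.3700 → 22.6419 [stop]  node(3,1) S=133.1526 payoff=0.0000 vs cont=3.2599 → 3.2599 [wait]  node(3,2) S=180.2924 payoff=0.0000 vs cont=0.0000 → 0.0000 [wait]  node(3,3) S=244.1210 payoff=0.0000 vs cont=0.0000 → 0.0000 [wait]  ⇒ S*(3)=98.3381
t_2: node(2,0) S=114.4289 payoff=6.5511 vs cont=12.8702 → 12.8702 [wait]  node(2,1) S=154.9400 payoff=0.0000 vs cont=1.6221 → 1.6221 [wait]  node(2,2) S=209.7931 payoff=0.0000 vs cont=0.0000 → 0.0000 [wait]  ⇒ S*(2)=-
t_1: node(1,0) S=133.1526 payoff=0.0000 vs cont=7.2022 → 7.2022 [wait]  node(1,1) S=180.2924 payoff=0.0000 vs cont=0.8072 → 0.8072 [wait]  ⇒ S*(1)=-
t_0: node(0,0) S=154.9400 payoff=0.0000 vs cont=3.9809 → 3.9809 [wait]  ⇒ S*(0)=-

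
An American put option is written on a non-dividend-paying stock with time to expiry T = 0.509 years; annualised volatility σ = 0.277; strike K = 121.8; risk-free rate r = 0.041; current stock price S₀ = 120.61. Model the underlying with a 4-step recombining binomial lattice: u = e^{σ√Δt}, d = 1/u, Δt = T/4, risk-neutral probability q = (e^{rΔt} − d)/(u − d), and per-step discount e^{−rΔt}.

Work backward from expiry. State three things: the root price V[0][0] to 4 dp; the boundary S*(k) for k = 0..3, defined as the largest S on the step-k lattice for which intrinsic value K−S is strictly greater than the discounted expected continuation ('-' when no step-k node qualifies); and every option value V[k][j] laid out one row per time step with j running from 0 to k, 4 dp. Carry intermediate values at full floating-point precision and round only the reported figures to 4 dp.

params: Δt=0.12725 u=1.10386 d=0.90591 q=0.50174 e^(-rΔt)=0.99480
t_4 payoffs: 40.5675 22.8179 1.1900 0.0000 0.0000
t_3: node(3,0) S=89.6692 payoff=32.1308 vs cont=31.4970 → 32.1308 [stop]  node(3,1) S=109.2622 payoff=12.5378 vs cont=11.9040 → 12.5378 [stop]  node(3,2) S=133.1364 payoff=0.0000 vs cont=0.5898 → 0.5898 [wait]  node(3,3) S=162.2271 payoff=0.0000 vs cont=0.0000 → 0.0000 [wait]  ⇒ S*(3)=109.2622
t_2: node(2,0) S=98.9821 payoff=22.8179 vs cont=22.1841 → 22.8179 [stop]  node(2,1) S=120.6100 payoff=1.1900 vs cont=6.5090 → 6.5090 [wait]  node(2,2) S=146.9637 payoff=0.0000 vs cont=0.2924 → 0.2924 [wait]  ⇒ S*(2)=98.9821
t_1: node(1,0) S=109.2622 payoff=12.5378 vs cont=14.5589 → 14.5589 [wait]  node(1,1) S=133.1364 payoff=0.0000 vs cont=3.3722 → 3.3722 [wait]  ⇒ S*(1)=-
t_0: node(0,0) S=120.6100 payoff=1.1900 vs cont=8.8995 → 8.8995 [wait]  ⇒ S*(0)=-

price = 8.8995
boundary = - - 98.9821 109.2622
tree:
8.8995
14.5589 3.3722
22.8179 6.5090 0.2924
32.1308 12.5378 0.5898 0.0000
40.5675 22.8179 1.1900 0.0000 0.0000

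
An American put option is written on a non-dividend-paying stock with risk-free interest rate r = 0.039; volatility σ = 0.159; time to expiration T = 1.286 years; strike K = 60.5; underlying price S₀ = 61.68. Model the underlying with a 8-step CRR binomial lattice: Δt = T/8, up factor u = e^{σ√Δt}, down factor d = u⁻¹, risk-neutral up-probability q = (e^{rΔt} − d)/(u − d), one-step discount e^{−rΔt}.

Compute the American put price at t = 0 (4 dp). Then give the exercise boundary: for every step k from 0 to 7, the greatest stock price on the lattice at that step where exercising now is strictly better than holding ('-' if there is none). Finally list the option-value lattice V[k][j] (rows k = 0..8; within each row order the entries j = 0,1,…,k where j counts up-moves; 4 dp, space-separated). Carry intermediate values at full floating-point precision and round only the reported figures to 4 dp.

price = 2.7573
boundary = - - - 50.9433 47.7971 50.9433 54.2966 50.9433
tree:
2.7573
4.3186 1.4238
6.5467 2.4201 0.5689
9.5567 3.9905 1.0747 0.1330
12.7029 6.3311 1.9897 0.2869 0.0000
15.6549 9.5567 3.5837 0.6186 0.0000 0.0000
18.4245 12.7029 6.2034 1.3340 0.0000 0.0000 0.0000
21.0230 15.6549 9.5567 2.8767 0.0000 0.0000 0.0000 0.0000
23.4611 18.4245 12.7029 6.2034 0.0000 0.0000 0.0000 0.0000 0.0000

Δt=0.16075  u=1.06582  d=0.93824  q=0.53336  discount=0.99375
step 8 (expiry): payoffs max(K−S,0) = 23.4611 18.4245 12.7029 6.2034 0.0000 0.0000 0.0000 0.0000 0.0000
step 7: (k=7,j=0): S=39.4770, (K−S)⁺=21.0230, hold=20.6449 ⇒ V=21.0230 exercise | (k=7,j=1): S=44.8451, (K−S)⁺=15.6549, hold=15.2768 ⇒ V=15.6549 exercise | (k=7,j=2): S=50.9433, (K−S)⁺=9.5567, hold=9.1786 ⇒ V=9.5567 exercise | (k=7,j=3): S=57.8707, (K−S)⁺=2.6293, hold=2.8767 ⇒ V=2.8767 continue | (k=7,j=4): S=65.7401, (K−S)⁺=0.0000, hold=0.0000 ⇒ V=0.0000 continue | (k=7,j=5): S=74.6796, (K−S)⁺=0.0000, hold=0.0000 ⇒ V=0.0000 continue | (k=7,j=6): S=84.8347, (K−S)⁺=0.0000, hold=0.0000 ⇒ V=0.0000 continue | (k=7,j=7): S=96.3707, (K−S)⁺=0.0000, hold=0.0000 ⇒ V=0.0000 continue  boundary S*=50.9433
step 6: (k=6,j=0): S=42.0755, (K−S)⁺=18.4245, hold=18.0464 ⇒ V=18.4245 exercise | (k=6,j=1): S=47.7971, (K−S)⁺=12.7029, hold=12.3248 ⇒ V=12.7029 exercise | (k=6,j=2): S=54.2966, (K−S)⁺=6.2034, hold=5.9564 ⇒ V=6.2034 exercise | (k=6,j=3): S=61.6800, (K−S)⁺=0.0000, hold=1.3340 ⇒ V=1.3340 continue | (k=6,j=4): S=70.0674, (K−S)⁺=0.0000, hold=0.0000 ⇒ V=0.0000 continue | (k=6,j=5): S=79.5953, (K−S)⁺=0.0000, hold=0.0000 ⇒ V=0.0000 continue | (k=6,j=6): S=90.4189, (K−S)⁺=0.0000, hold=0.0000 ⇒ V=0.0000 continue  boundary S*=54.2966
step 5: (k=5,j=0): S=44.8451, (K−S)⁺=15.6549, hold=15.2768 ⇒ V=15.6549 exercise | (k=5,j=1): S=50.9433, (K−S)⁺=9.5567, hold=9.1786 ⇒ V=9.5567 exercise | (k=5,j=2): S=57.8707, (K−S)⁺=2.6293, hold=3.5837 ⇒ V=3.5837 continue | (k=5,j=3): S=65.7401, (K−S)⁺=0.0000, hold=0.6186 ⇒ V=0.6186 continue | (k=5,j=4): S=74.6796, (K−S)⁺=0.0000, hold=0.0000 ⇒ V=0.0000 continue | (k=5,j=5): S=84.8347, (K−S)⁺=0.0000, hold=0.0000 ⇒ V=0.0000 continue  boundary S*=50.9433
step 4: (k=4,j=0): S=47.7971, (K−S)⁺=12.7029, hold=12.3248 ⇒ V=12.7029 exercise | (k=4,j=1): S=54.2966, (K−S)⁺=6.2034, hold=6.3311 ⇒ V=6.3311 continue | (k=4,j=2): S=61.6800, (K−S)⁺=0.0000, hold=1.9897 ⇒ V=1.9897 continue | (k=4,j=3): S=70.0674, (K−S)⁺=0.0000, hold=0.2869 ⇒ V=0.2869 continue | (k=4,j=4): S=79.5953, (K−S)⁺=0.0000, hold=0.0000 ⇒ V=0.0000 continue  boundary S*=47.7971
step 3: (k=3,j=0): S=50.9433, (K−S)⁺=9.5567, hold=9.2463 ⇒ V=9.5567 exercise | (k=3,j=1): S=57.8707, (K−S)⁺=2.6293, hold=3.9905 ⇒ V=3.9905 continue | (k=3,j=2): S=65.7401, (K−S)⁺=0.0000, hold=1.0747 ⇒ V=1.0747 continue | (k=3,j=3): S=74.6796, (K−S)⁺=0.0000, hold=0.1330 ⇒ V=0.1330 continue  boundary S*=50.9433
step 2: (k=2,j=0): S=54.2966, (K−S)⁺=6.2034, hold=6.5467 ⇒ V=6.5467 continue | (k=2,j=1): S=61.6800, (K−S)⁺=0.0000, hold=2.4201 ⇒ V=2.4201 continue | (k=2,j=2): S=70.0674, (K−S)⁺=0.0000, hold=0.5689 ⇒ V=0.5689 continue  boundary S*=-
step 1: (k=1,j=0): S=57.8707, (K−S)⁺=2.6293, hold=4.3186 ⇒ V=4.3186 continue | (k=1,j=1): S=65.7401, (K−S)⁺=0.0000, hold=1.4238 ⇒ V=1.4238 continue  boundary S*=-
step 0: (k=0,j=0): S=61.6800, (K−S)⁺=0.0000, hold=2.7573 ⇒ V=2.7573 continue  boundary S*=-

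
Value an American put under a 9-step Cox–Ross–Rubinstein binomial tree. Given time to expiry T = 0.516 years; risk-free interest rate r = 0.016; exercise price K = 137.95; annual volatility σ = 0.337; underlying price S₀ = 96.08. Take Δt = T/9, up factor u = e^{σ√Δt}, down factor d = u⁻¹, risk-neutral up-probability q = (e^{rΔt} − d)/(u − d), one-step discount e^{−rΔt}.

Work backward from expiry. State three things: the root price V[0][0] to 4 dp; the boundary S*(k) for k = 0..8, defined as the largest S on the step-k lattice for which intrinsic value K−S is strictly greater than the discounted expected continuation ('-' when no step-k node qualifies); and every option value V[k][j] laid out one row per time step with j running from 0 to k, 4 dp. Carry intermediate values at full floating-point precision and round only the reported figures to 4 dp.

params: Δt=0.05733 u=1.08404 d=0.92248 q=0.48552 e^(-rΔt)=0.99908
t_9 payoffs: 91.4734 83.3337 73.7683 62.5277 49.3184 33.7957 15.5543 0.0000 0.0000 0.0000
t_8: node(8,0) S=50.3823 payoff=87.5677 vs cont=87.4412 → 87.5677 [stop]  node(8,1) S=59.2062 payoff=78.7438 vs cont=78.6173 → 78.7438 [stop]  node(8,2) S=69.5754 payoff=68.3746 vs cont=68.2481 → 68.3746 [stop]  node(8,3) S=81.7606 payoff=56.1894 vs cont=56.0629 → 56.1894 [stop]  node(8,4) S=96.0800 payoff=41.8700 vs cont=41.7435 → 41.8700 [stop]  node(8,5) S=112.9072 payoff=25.0428 vs cont=24.9163 → 25.0428 [stop]  node(8,6) S=132.6815 payoff=5.2685 vs cont=7.9951 → 7.9951 [wait]  node(8,7) S=155.9190 payoff=0.0000 vs cont=0.0000 → 0.0000 [wait]  node(8,8) S=183.2262 payoff=0.0000 vs cont=0.0000 → 0.0000 [wait]  ⇒ S*(8)=112.9072
t_7: node(7,0) S=54.6163 payoff=83.3337 vs cont=83.2072 → 83.3337 [stop]  node(7,1) S=64.1817 payoff=73.7683 vs cont=73.6418 → 73.7683 [stop]  node(7,2) S=75.4223 payoff=62.5277 vs cont=62.4012 → 62.5277 [stop]  node(7,3) S=88.6316 payoff=49.3184 vs cont=49.1919 → 49.3184 [stop]  node(7,4) S=104.1543 payoff=33.7957 vs cont=33.6692 → 33.7957 [stop]  node(7,5) S=122.3957 payoff=15.5543 vs cont=16.7504 → 16.7504 [wait]  node(7,6) S=143.8317 payoff=0.0000 vs cont=4.1096 → 4.1096 [wait]  node(7,7) S=169.0220 payoff=0.0000 vs cont=0.0000 → 0.0000 [wait]  ⇒ S*(7)=104.1543
t_6: node(6,0) S=59.2062 payoff=78.7438 vs cont=78.6173 → 78.7438 [stop]  node(6,1) S=69.5754 payoff=68.3746 vs cont=68.2481 → 68.3746 [stop]  node(6,2) S=81.7606 payoff=56.1894 vs cont=56.0629 → 56.1894 [stop]  node(6,3) S=96.0800 payoff=41.8700 vs cont=41.7435 → 41.8700 [stop]  node(6,4) S=112.9072 payoff=25.0428 vs cont=25.4965 → 25.4965 [wait]  node(6,5) S=132.6815 payoff=5.2685 vs cont=10.6033 → 10.6033 [wait]  node(6,6) S=155.9190 payoff=0.0000 vs cont=2.1124 → 2.1124 [wait]  ⇒ S*(6)=96.0800
t_5: node(5,0) S=64.1817 payoff=73.7683 vs cont=73.6418 → 73.7683 [stop]  node(5,1) S=75.4223 payoff=62.5277 vs cont=62.4012 → 62.5277 [stop]  node(5,2) S=88.6316 payoff=49.3184 vs cont=49.1919 → 49.3184 [stop]  node(5,3) S=104.1543 payoff=33.7957 vs cont=33.8893 → 33.8893 [wait]  node(5,4) S=122.3957 payoff=15.5543 vs cont=18.2488 → 18.2488 [wait]  node(5,5) S=143.8317 payoff=0.0000 vs cont=6.4749 → 6.4749 [wait]  ⇒ S*(5)=88.6316
t_4: node(4,0) S=69.5754 payoff=68.3746 vs cont=68.2481 → 68.3746 [stop]  node(4,1) S=81.7606 payoff=56.1894 vs cont=56.0629 → 56.1894 [stop]  node(4,2) S=96.0800 payoff=41.8700 vs cont=41.7889 → 41.8700 [stop]  node(4,3) S=112.9072 payoff=25.0428 vs cont=26.2714 → 26.2714 [wait]  node(4,4) S=132.6815 payoff=5.2685 vs cont=12.5209 → 12.5209 [wait]  ⇒ S*(4)=96.0800
t_3: node(3,0) S=75.4223 payoff=62.5277 vs cont=62.4012 → 62.5277 [stop]  node(3,1) S=88.6316 payoff=49.3184 vs cont=49.1919 → 49.3184 [stop]  node(3,2) S=104.1543 payoff=33.7957 vs cont=34.2652 → 34.2652 [wait]  node(3,3) S=122.3957 payoff=15.5543 vs cont=19.5773 → 19.5773 [wait]  ⇒ S*(3)=88.6316
t_2: node(2,0) S=81.7606 payoff=56.1894 vs cont=56.0629 → 56.1894 [stop]  node(2,1) S=96.0800 payoff=41.8700 vs cont=41.9713 → 41.9713 [wait]  node(2,2) S=112.9072 payoff=25.0428 vs cont=27.1091 → 27.1091 [wait]  ⇒ S*(2)=81.7606
t_1: node(1,0) S=88.6316 payoff=49.3184 vs cont=49.2410 → 49.3184 [stop]  node(1,1) S=104.1543 payoff=33.7957 vs cont=34.7235 → 34.7235 [wait]  ⇒ S*(1)=88.6316
t_0: node(0,0) S=96.0800 payoff=41.8700 vs cont=42.1936 → 42.1936 [wait]  ⇒ S*(0)=-

price = 42.1936
boundary = - 88.6316 81.7606 88.6316 96.0800 88.6316 96.0800 104.1543 112.9072
tree:
42.1936
49.3184 34.7235
56.1894 41.9713 27.1091
62.5277 49.3184 34.2652 19.5773
68.3746 56.1894 41.8700 26.2714 12.5209
73.7683 62.5277 49.3184 33.8893 18.2488 6.4749
78.7438 68.3746 56.1894 41.8700 25.4965 10.6033 2.1124
83.3337 73.7683 62.5277 49.3184 33.7957 16.7504 4.1096 0.0000
87.5677 78.7438 68.3746 56.1894 41.8700 25.0428 7.9951 0.0000 0.0000
91.4734 83.3337 73.7683 62.5277 49.3184 33.7957 15.5543 0.0000 0.0000 0.0000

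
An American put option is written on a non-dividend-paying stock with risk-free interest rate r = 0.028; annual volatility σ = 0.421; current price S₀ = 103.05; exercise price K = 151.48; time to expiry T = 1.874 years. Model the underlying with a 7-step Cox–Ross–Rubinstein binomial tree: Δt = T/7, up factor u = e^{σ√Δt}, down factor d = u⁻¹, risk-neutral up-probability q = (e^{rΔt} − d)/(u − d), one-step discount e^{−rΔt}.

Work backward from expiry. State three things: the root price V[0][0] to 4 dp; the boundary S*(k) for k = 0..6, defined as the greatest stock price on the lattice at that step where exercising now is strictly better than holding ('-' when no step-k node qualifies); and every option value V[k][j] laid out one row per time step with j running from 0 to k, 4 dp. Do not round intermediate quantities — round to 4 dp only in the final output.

price = 55.4941
boundary = - - 66.6566 53.6094 66.6566 82.8792 103.0500
tree:
55.4941
69.7116 39.8991
84.8234 53.3100 24.9865
97.8706 68.6779 36.3448 12.2131
108.3640 84.8234 51.0600 19.8610 3.5376
116.8034 97.8706 68.6008 31.5369 6.6359 0.0000
123.5910 108.3640 84.8234 48.4300 12.4479 0.0000 0.0000
129.0499 116.8034 97.8706 68.6008 23.3501 0.0000 0.0000 0.0000

params: Δt=0.26771 u=1.24338 d=0.80426 q=0.46289 e^(-rΔt)=0.99253
t_7 payoffs: 129.0499 116.8034 97.8706 68.6008 23.3501 0.0000 0.0000 0.0000
t_6: node(6,0) S=27.8890 payoff=123.5910 vs cont=122.4597 → 123.5910 [stop]  node(6,1) S=43.1160 payoff=108.3640 vs cont=107.2328 → 108.3640 [stop]  node(6,2) S=66.6566 payoff=84.8234 vs cont=83.6921 → 84.8234 [stop]  node(6,3) S=103.0500 payoff=48.4300 vs cont=47.2988 → 48.4300 [stop]  node(6,4) S=159.3136 payoff=0.0000 vs cont=12.4479 → 12.4479 [wait]  node(6,5) S=246.2961 payoff=0.0000 vs cont=0.0000 → 0.0000 [wait]  node(6,6) S=380.7697 payoff=0.0000 vs cont=0.0000 → 0.0000 [wait]  ⇒ S*(6)=103.0500
t_5: node(5,0) S=34.6766 payoff=116.8034 vs cont=115.6722 → 116.8034 [stop]  node(5,1) S=53.6094 payoff=97.8706 vs cont=96.7394 → 97.8706 [stop]  node(5,2) S=82.8792 payoff=68.6008 vs cont=67.4695 → 68.6008 [stop]  node(5,3) S=128.1299 payoff=23.3501 vs cont=31.5369 → 31.5369 [wait]  node(5,4) S=198.0867 payoff=0.0000 vs cont=6.6359 → 6.6359 [wait]  node(5,5) S=306.2387 payoff=0.0000 vs cont=0.0000 → 0.0000 [wait]  ⇒ S*(5)=82.8792
t_4: node(4,0) S=43.1160 payoff=108.3640 vs cont=107.2328 → 108.3640 [stop]  node(4,1) S=66.6566 payoff=84.8234 vs cont=83.6921 → 84.8234 [stop]  node(4,2) S=103.0500 payoff=48.4300 vs cont=51.0600 → 51.0600 [wait]  node(4,3) S=159.3136 payoff=0.0000 vs cont=19.8610 → 19.8610 [wait]  node(4,4) S=246.2961 payoff=0.0000 vs cont=3.5376 → 3.5376 [wait]  ⇒ S*(4)=66.6566
t_3: node(3,0) S=53.6094 payoff=97.8706 vs cont=96.7394 → 97.8706 [stop]  node(3,1) S=82.8792 payoff=68.6008 vs cont=68.6779 → 68.6779 [wait]  node(3,2) S=128.1299 payoff=23.3501 vs cont=36.3448 → 36.3448 [wait]  node(3,3) S=198.0867 payoff=0.0000 vs cont=12.2131 → 12.2131 [wait]  ⇒ S*(3)=53.6094
t_2: node(2,0) S=66.6566 payoff=84.8234 vs cont=83.7276 → 84.8234 [stop]  node(2,1) S=103.0500 payoff=48.4300 vs cont=53.3100 → 53.3100 [wait]  node(2,2) S=159.3136 payoff=0.0000 vs cont=24.9865 → 24.9865 [wait]  ⇒ S*(2)=66.6566
t_1: node(1,0) S=82.8792 payoff=68.6008 vs cont=69.7116 → 69.7116 [wait]  node(1,1) S=128.1299 payoff=23.3501 vs cont=39.8991 → 39.8991 [wait]  ⇒ S*(1)=-
t_0: node(0,0) S=103.0500 payoff=48.4300 vs cont=55.4941 → 55.4941 [wait]  ⇒ S*(0)=-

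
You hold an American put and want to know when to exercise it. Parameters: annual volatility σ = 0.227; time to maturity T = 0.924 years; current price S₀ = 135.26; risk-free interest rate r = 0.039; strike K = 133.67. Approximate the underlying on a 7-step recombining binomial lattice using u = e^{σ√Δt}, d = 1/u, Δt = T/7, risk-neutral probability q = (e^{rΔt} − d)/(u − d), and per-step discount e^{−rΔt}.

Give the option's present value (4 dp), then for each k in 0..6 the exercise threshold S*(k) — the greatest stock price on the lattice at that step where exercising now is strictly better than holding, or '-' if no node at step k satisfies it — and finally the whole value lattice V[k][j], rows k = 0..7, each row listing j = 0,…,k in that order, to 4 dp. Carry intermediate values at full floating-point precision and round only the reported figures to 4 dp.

Δt=0.13200, u=1.08597, d=0.92084, q=0.51065, disc=e^(-rΔt)=0.99487
k=7 terminal: V=max(K-S,0) → 57.7343 44.1168 28.0572 9.1177 0.0000 0.0000 0.0000 0.0000
k=6: j=0 S=82.4638 intr=51.2062 cont=50.5198 V=51.2062[EX]; j=1 S=97.2521 intr=36.4179 cont=35.7316 V=36.4179[EX]; j=2 S=114.6923 intr=18.9777 cont=18.2914 V=18.9777[EX]; j=3 S=135.2600 intr=0.0000 cont=4.4389 V=4.4389[hold]; j=4 S=159.5162 intr=0.0000 cont=0.0000 V=0.0000[hold]; j=5 S=188.1222 intr=0.0000 cont=0.0000 V=0.0000[hold]; j=6 S=221.8581 intr=0.0000 cont=0.0000 V=0.0000[hold]  S*(6)=114.6923
k=5: j=0 S=89.5532 intr=44.1168 cont=43.4304 V=44.1168[EX]; j=1 S=105.6128 intr=28.0572 cont=27.3709 V=28.0572[EX]; j=2 S=124.5523 intr=9.1177 cont=11.4942 V=11.4942[hold]; j=3 S=146.8882 intr=0.0000 cont=2.1610 V=2.1610[hold]; j=4 S=173.2297 intr=0.0000 cont=0.0000 V=0.0000[hold]; j=5 S=204.2950 intr=0.0000 cont=0.0000 V=0.0000[hold]  S*(5)=105.6128
k=4: j=0 S=97.2521 intr=36.4179 cont=35.7316 V=36.4179[EX]; j=1 S=114.6923 intr=18.9777 cont=19.4987 V=19.4987[hold]; j=2 S=135.2600 intr=0.0000 cont=6.6936 V=6.6936[hold]; j=3 S=159.5162 intr=0.0000 cont=1.0521 V=1.0521[hold]; j=4 S=188.1222 intr=0.0000 cont=0.0000 V=0.0000[hold]  S*(4)=97.2521
k=3: j=0 S=105.6128 intr=28.0572 cont=27.6355 V=28.0572[EX]; j=1 S=124.5523 intr=9.1177 cont=12.8933 V=12.8933[hold]; j=2 S=146.8882 intr=0.0000 cont=3.7932 V=3.7932[hold]; j=3 S=173.2297 intr=0.0000 cont=0.5122 V=0.5122[hold]  S*(3)=105.6128
k=2: j=0 S=114.6923 intr=18.9777 cont=20.2095 V=20.2095[hold]; j=1 S=135.2600 intr=0.0000 cont=8.2040 V=8.2040[hold]; j=2 S=159.5162 intr=0.0000 cont=2.1069 V=2.1069[hold]  S*(2)=-
k=1: j=0 S=124.5523 intr=9.1177 cont=14.0066 V=14.0066[hold]; j=1 S=146.8882 intr=0.0000 cont=5.0644 V=5.0644[hold]  S*(1)=-
k=0: j=0 S=135.2600 intr=0.0000 cont=9.3918 V=9.3918[hold]  S*(0)=-

price = 9.3918
boundary = - - - 105.6128 97.2521 105.6128 114.6923
tree:
9.3918
14.0066 5.0644
20.2095 8.2040 2.1069
28.0572 12.8933 3.7932 0.5122
36.4179 19.4987 6.6936 1.0521 0.0000
44.1168 28.0572 11.4942 2.1610 0.0000 0.0000
51.2062 36.4179 18.9777 4.4389 0.0000 0.0000 0.0000
57.7343 44.1168 28.0572 9.1177 0.0000 0.0000 0.0000 0.0000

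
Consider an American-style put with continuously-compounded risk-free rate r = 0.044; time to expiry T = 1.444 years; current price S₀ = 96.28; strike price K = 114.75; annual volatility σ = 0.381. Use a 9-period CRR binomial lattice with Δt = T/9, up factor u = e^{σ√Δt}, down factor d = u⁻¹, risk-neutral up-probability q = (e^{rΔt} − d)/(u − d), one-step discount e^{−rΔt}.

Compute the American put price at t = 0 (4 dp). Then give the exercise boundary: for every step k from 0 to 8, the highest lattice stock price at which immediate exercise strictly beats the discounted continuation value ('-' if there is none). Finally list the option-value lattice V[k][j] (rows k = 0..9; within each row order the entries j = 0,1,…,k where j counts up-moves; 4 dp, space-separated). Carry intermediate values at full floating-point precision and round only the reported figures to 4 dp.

price = 26.1189
boundary = - - 70.9544 60.9117 70.9544 60.9117 70.9544 82.6528 96.2800
tree:
26.1189
34.3448 17.7673
43.7956 24.8127 10.5469
53.8383 33.5675 15.8803 5.0385
62.4595 43.7956 23.1989 8.3423 1.6046
69.8605 53.8383 32.6380 13.5164 2.9709 0.1775
76.2141 62.4595 43.7956 21.2690 5.4831 0.3471 0.0000
81.6683 69.8605 53.8383 32.0972 10.0837 0.6788 0.0000 0.0000
86.3506 76.2141 62.4595 43.7956 18.4700 1.3275 0.0000 0.0000 0.0000
90.3702 81.6683 69.8605 53.8383 32.0972 2.5961 0.0000 0.0000 0.0000 0.0000

Δt=0.16044  u=1.16487  d=0.85846  q=0.48504  discount=0.99297
step 9 (expiry): payoffs max(K−S,0) = 90.3702 81.6683 69.8605 53.8383 32.0972 2.5961 0.0000 0.0000 0.0000 0.0000
step 8: (k=8,j=0): S=28.3994, (K−S)⁺=86.3506, hold=85.5434 ⇒ V=86.3506 exercise | (k=8,j=1): S=38.5359, (K−S)⁺=76.2141, hold=75.4068 ⇒ V=76.2141 exercise | (k=8,j=2): S=52.2905, (K−S)⁺=62.4595, hold=61.6523 ⇒ V=62.4595 exercise | (k=8,j=3): S=70.9544, (K−S)⁺=43.7956, hold=42.9884 ⇒ V=43.7956 exercise | (k=8,j=4): S=96.2800, (K−S)⁺=18.4700, hold=17.6628 ⇒ V=18.4700 exercise | (k=8,j=5): S=130.6450, (K−S)⁺=0.0000, hold=1.3275 ⇒ V=1.3275 continue | (k=8,j=6): S=177.2758, (K−S)⁺=0.0000, hold=0.0000 ⇒ V=0.0000 continue | (k=8,j=7): S=240.5504, (K−S)⁺=0.0000, hold=0.0000 ⇒ V=0.0000 continue | (k=8,j=8): S=326.4095, (K−S)⁺=0.0000, hold=0.0000 ⇒ V=0.0000 continue  boundary S*=96.2800
step 7: (k=7,j=0): S=33.0817, (K−S)⁺=81.6683, hold=80.8611 ⇒ V=81.6683 exercise | (k=7,j=1): S=44.8895, (K−S)⁺=69.8605, hold=69.0533 ⇒ V=69.8605 exercise | (k=7,j=2): S=60.9117, (K−S)⁺=53.8383, hold=53.0310 ⇒ V=53.8383 exercise | (k=7,j=3): S=82.6528, (K−S)⁺=32.0972, hold=31.2899 ⇒ V=32.0972 exercise | (k=7,j=4): S=112.1539, (K−S)⁺=2.5961, hold=10.0837 ⇒ V=10.0837 continue | (k=7,j=5): S=152.1847, (K−S)⁺=0.0000, hold=0.6788 ⇒ V=0.6788 continue | (k=7,j=6): S=206.5037, (K−S)⁺=0.0000, hold=0.0000 ⇒ V=0.0000 continue | (k=7,j=7): S=280.2105, (K−S)⁺=0.0000, hold=0.0000 ⇒ V=0.0000 continue  boundary S*=82.6528
step 6: (k=6,j=0): S=38.5359, (K−S)⁺=76.2141, hold=75.4068 ⇒ V=76.2141 exercise | (k=6,j=1): S=52.2905, (K−S)⁺=62.4595, hold=61.6523 ⇒ V=62.4595 exercise | (k=6,j=2): S=70.9544, (K−S)⁺=43.7956, hold=42.9884 ⇒ V=43.7956 exercise | (k=6,j=3): S=96.2800, (K−S)⁺=18.4700, hold=21.2690 ⇒ V=21.2690 continue | (k=6,j=4): S=130.6450, (K−S)⁺=0.0000, hold=5.4831 ⇒ V=5.4831 continue | (k=6,j=5): S=177.2758, (K−S)⁺=0.0000, hold=0.3471 ⇒ V=0.3471 continue | (k=6,j=6): S=240.5504, (K−S)⁺=0.0000, hold=0.0000 ⇒ V=0.0000 continue  boundary S*=70.9544
step 5: (k=5,j=0): S=44.8895, (K−S)⁺=69.8605, hold=69.0533 ⇒ V=69.8605 exercise | (k=5,j=1): S=60.9117, (K−S)⁺=53.8383, hold=53.0310 ⇒ V=53.8383 exercise | (k=5,j=2): S=82.6528, (K−S)⁺=32.0972, hold=32.6380 ⇒ V=32.6380 continue | (k=5,j=3): S=112.1539, (K−S)⁺=2.5961, hold=13.5164 ⇒ V=13.5164 continue | (k=5,j=4): S=152.1847, (K−S)⁺=0.0000, hold=2.9709 ⇒ V=2.9709 continue | (k=5,j=5): S=206.5037, (K−S)⁺=0.0000, hold=0.1775 ⇒ V=0.1775 continue  boundary S*=60.9117
step 4: (k=4,j=0): S=52.2905, (K−S)⁺=62.4595, hold=61.6523 ⇒ V=62.4595 exercise | (k=4,j=1): S=70.9544, (K−S)⁺=43.7956, hold=43.2489 ⇒ V=43.7956 exercise | (k=4,j=2): S=96.2800, (K−S)⁺=18.4700, hold=23.1989 ⇒ V=23.1989 continue | (k=4,j=3): S=130.6450, (K−S)⁺=0.0000, hold=8.3423 ⇒ V=8.3423 continue | (k=4,j=4): S=177.2758, (K−S)⁺=0.0000, hold=1.6046 ⇒ V=1.6046 continue  boundary S*=70.9544
step 3: (k=3,j=0): S=60.9117, (K−S)⁺=53.8383, hold=53.0310 ⇒ V=53.8383 exercise | (k=3,j=1): S=82.6528, (K−S)⁺=32.0972, hold=33.5675 ⇒ V=33.5675 continue | (k=3,j=2): S=112.1539, (K−S)⁺=2.5961, hold=15.8803 ⇒ V=15.8803 continue | (k=3,j=3): S=152.1847, (K−S)⁺=0.0000, hold=5.0385 ⇒ V=5.0385 continue  boundary S*=60.9117
step 2: (k=2,j=0): S=70.9544, (K−S)⁺=43.7956, hold=43.6965 ⇒ V=43.7956 exercise | (k=2,j=1): S=96.2800, (K−S)⁺=18.4700, hold=24.8127 ⇒ V=24.8127 continue | (k=2,j=2): S=130.6450, (K−S)⁺=0.0000, hold=10.5469 ⇒ V=10.5469 continue  boundary S*=70.9544
step 1: (k=1,j=0): S=82.6528, (K−S)⁺=32.0972, hold=34.3448 ⇒ V=34.3448 continue | (k=1,j=1): S=112.1539, (K−S)⁺=2.5961, hold=17.7673 ⇒ V=17.7673 continue  boundary S*=-
step 0: (k=0,j=0): S=96.2800, (K−S)⁺=18.4700, hold=26.1189 ⇒ V=26.1189 continue  boundary S*=-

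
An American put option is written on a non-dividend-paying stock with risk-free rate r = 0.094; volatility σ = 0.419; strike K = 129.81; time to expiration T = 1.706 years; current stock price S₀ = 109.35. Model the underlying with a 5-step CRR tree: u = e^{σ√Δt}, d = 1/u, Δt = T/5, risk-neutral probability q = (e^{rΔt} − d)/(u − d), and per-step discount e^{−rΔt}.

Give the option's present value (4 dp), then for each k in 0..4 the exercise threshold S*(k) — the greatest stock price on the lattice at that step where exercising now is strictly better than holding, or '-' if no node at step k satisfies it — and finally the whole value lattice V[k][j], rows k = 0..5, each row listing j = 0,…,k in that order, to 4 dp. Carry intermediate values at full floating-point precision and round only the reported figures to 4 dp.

price = 28.4825
boundary = - 85.6103 67.0245 85.6103 67.0245
tree:
28.4825
44.1997 14.9172
62.7855 26.1535 4.8679
77.3364 44.1997 10.1555 0.0000
88.7283 62.7855 21.1865 0.0000 0.0000
97.6470 77.3364 44.1997 0.0000 0.0000 0.0000

Δt=0.34120  u=1.27730  d=0.78290  q=0.50504  discount=0.96844
step 5 (expiry): payoffs max(K−S,0) = 97.6470 77.3364 44.1997 0.0000 0.0000 0.0000
step 4: (k=4,j=0): S=41.0817, (K−S)⁺=88.7283, hold=84.6310 ⇒ V=88.7283 exercise | (k=4,j=1): S=67.0245, (K−S)⁺=62.7855, hold=58.6882 ⇒ V=62.7855 exercise | (k=4,j=2): S=109.3500, (K−S)⁺=20.4600, hold=21.1865 ⇒ V=21.1865 continue | (k=4,j=3): S=178.4037, (K−S)⁺=0.0000, hold=0.0000 ⇒ V=0.0000 continue | (k=4,j=4): S=291.0643, (K−S)⁺=0.0000, hold=0.0000 ⇒ V=0.0000 continue  boundary S*=67.0245
step 3: (k=3,j=0): S=52.4736, (K−S)⁺=77.3364, hold=73.2391 ⇒ V=77.3364 exercise | (k=3,j=1): S=85.6103, (K−S)⁺=44.1997, hold=40.4577 ⇒ V=44.1997 exercise | (k=3,j=2): S=139.6726, (K−S)⁺=0.0000, hold=10.1555 ⇒ V=10.1555 continue | (k=3,j=3): S=227.8749, (K−S)⁺=0.0000, hold=0.0000 ⇒ V=0.0000 continue  boundary S*=85.6103
step 2: (k=2,j=0): S=67.0245, (K−S)⁺=62.7855, hold=58.6882 ⇒ V=62.7855 exercise | (k=2,j=1): S=109.3500, (K−S)⁺=20.4600, hold=26.1535 ⇒ V=26.1535 continue | (k=2,j=2): S=178.4037, (K−S)⁺=0.0000, hold=4.8679 ⇒ V=4.8679 continue  boundary S*=67.0245
step 1: (k=1,j=0): S=85.6103, (K−S)⁺=44.1997, hold=42.8871 ⇒ V=44.1997 exercise | (k=1,j=1): S=139.6726, (K−S)⁺=0.0000, hold=14.9172 ⇒ V=14.9172 continue  boundary S*=85.6103
step 0: (k=0,j=0): S=109.3500, (K−S)⁺=20.4600, hold=28.4825 ⇒ V=28.4825 continue  boundary S*=-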